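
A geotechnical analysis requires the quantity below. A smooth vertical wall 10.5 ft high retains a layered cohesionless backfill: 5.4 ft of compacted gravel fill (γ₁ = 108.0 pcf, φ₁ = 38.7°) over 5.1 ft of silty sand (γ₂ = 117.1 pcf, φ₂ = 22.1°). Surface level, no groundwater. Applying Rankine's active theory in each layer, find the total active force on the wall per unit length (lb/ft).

K_a1 = tan²(45°−38.7°/2) = 0.2306; K_a2 = tan²(45°−22.1°/2) = 0.4533.
Layer 1: σ at base = K_a1 γ₁ h₁ = 134.5 psf; P₁ = ½×134.5×5.4 = 363.1.
Layer 2: σ_v at top = γ₁h₁ = 583.2; σ_h top = K_a2×583.2 = 264.3; σ_h base = K_a2×(583.2+117.1×5.1) = 535.0.
P₂ = ½(264.3+535.0)×5.1 = 2038. Total P_a = 363.1+2038 = 2401 lb/ft.

2400 lb/ft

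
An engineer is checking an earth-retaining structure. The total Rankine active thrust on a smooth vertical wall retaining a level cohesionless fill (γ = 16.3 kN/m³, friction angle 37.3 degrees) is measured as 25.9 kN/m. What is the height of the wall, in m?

K_a = 0.2453. P_a = ½ K_a γ H² ⇒ H = √(2P_a/(K_a γ)).
H = √(2×25.9/(0.2453×16.3)) = 3.599 m.

3.60 m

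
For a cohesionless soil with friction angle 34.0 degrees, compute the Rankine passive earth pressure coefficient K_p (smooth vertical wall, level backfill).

K_p = (1 + sin φ)/(1 − sin φ) = tan²(45° + 34.0°/2) = 3.537.

3.54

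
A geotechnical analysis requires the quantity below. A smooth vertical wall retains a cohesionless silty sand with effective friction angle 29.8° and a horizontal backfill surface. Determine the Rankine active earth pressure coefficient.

K_a = tan²(45° − φ/2) = tan²(30.10°) = 0.3360.

0.336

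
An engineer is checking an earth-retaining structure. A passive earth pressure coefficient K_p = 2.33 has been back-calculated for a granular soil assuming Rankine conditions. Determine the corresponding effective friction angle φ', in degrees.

23.5°

K_p = (1+sin φ)/(1−sin φ) ⇒ sin φ = (K_p − 1)/(K_p + 1) = 0.3994.
φ = arcsin(0.3994) = 23.54°.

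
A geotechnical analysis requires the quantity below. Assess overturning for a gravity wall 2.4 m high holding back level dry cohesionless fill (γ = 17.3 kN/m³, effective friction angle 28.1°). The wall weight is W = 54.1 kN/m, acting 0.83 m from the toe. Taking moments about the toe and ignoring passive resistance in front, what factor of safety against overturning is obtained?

K_a = tan²(45° − 28.1°/2) = 0.3596.
P_a = ½K_aγH² = 0.5×0.3596×17.3×2.4² = 17.92 kN/m, acting at H/3 = 0.8000 m above the base.
Overturning moment M_o = P_a × H/3 = 17.92 × 0.8000 = 14.33.
Resisting moment M_r = W × 0.83 = 54.1 × 0.83 = 44.90.
FS_overturning = M_r/M_o = 44.90/14.33 = 3.133.

3.13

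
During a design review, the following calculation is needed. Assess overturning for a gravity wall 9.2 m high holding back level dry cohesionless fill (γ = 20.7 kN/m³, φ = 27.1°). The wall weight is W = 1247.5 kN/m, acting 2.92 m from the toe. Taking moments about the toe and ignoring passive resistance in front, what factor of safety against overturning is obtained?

K_a = tan²(45° − 27.1°/2) = 0.3741.
P_a = ½K_aγH² = 0.5×0.3741×20.7×9.2² = 327.7 kN/m, acting at H/3 = 3.067 m above the base.
Overturning moment M_o = P_a × H/3 = 327.7 × 3.067 = 1005.
Resisting moment M_r = W × 2.92 = 1247.5 × 2.92 = 3643.
FS_overturning = M_r/M_o = 3643/1005 = 3.625.

3.62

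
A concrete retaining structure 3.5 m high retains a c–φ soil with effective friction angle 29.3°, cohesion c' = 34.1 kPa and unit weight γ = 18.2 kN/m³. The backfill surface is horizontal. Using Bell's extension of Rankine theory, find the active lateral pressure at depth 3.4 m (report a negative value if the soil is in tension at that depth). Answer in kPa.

-18.7 kPa

K_a = (1 − sin φ)/(1 + sin φ) = 0.3428.
σ_a = K_a γ z − 2c√K_a = 0.3428×18.2×3.4 − 2×34.1×0.5855 = -18.72 kPa.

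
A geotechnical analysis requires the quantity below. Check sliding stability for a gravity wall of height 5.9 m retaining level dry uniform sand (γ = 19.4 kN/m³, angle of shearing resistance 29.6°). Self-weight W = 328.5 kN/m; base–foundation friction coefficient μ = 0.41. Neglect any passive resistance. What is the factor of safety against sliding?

1.18

K_a = tan²(45° − 29.6°/2) = 0.3387.
P_a = ½K_aγH² = 0.5×0.3387×19.4×5.9² = 114.4 kN/m, acting at H/3 = 1.967 m above the base.
FS_sliding = μW / P_a = 0.41×328.5 / 114.4 = 1.178.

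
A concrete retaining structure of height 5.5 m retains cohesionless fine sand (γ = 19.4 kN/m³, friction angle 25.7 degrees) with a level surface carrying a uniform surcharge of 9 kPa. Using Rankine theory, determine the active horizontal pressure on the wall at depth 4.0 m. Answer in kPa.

34.2 kPa

K_a = (1 − sin φ)/(1 + sin φ) = 0.3950.
σ_v = γz + q = 19.4 × 4.0 + 9 = 86.60 kPa.
σ_h = K_a σ_v = 0.3950 × 86.60 = 34.21 kPa.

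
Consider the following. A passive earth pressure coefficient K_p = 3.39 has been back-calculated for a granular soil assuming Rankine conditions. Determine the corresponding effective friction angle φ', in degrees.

33.0°

K_p = (1+sin φ)/(1−sin φ) ⇒ sin φ = (K_p − 1)/(K_p + 1) = 0.5444.
φ = arcsin(0.5444) = 32.98°.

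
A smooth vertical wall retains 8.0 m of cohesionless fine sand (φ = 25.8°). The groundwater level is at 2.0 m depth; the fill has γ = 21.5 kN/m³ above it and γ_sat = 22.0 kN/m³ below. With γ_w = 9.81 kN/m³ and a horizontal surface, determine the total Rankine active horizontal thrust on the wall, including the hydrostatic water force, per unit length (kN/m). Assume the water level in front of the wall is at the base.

381 kN/m

K_a = tan²(45° − φ/2) = 0.3935.
γ' = 22.0 − 9.81 = 12.19 kN/m³. Depth below WT = 6.0 m.
σ'_h at WT = K_a γ d_w = 16.92 kPa; at base = 16.92 + K_a γ' × 6.0 = 45.70 kPa.
P₁ (0–2.0 m) = ½×16.92×2.0 = 16.92. P₂ (2.0–8.0 m) = ½(16.92+45.70)×6.0 = 187.9.
P_w = ½ γ_w h₂² = 0.5×9.81×6.0² = 176.6. Total = 16.92+187.9+176.6 = 381.4 kN/m.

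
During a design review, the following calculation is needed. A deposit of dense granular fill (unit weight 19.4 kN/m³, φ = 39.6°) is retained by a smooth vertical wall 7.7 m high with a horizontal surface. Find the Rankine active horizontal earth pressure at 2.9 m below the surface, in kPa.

K_a = (1 − sin φ)/(1 + sin φ) = 0.2214.
σ_h = K_a γ z = 0.2214 × 19.4 × 2.9 = 12.46 kPa.

12.5 kPa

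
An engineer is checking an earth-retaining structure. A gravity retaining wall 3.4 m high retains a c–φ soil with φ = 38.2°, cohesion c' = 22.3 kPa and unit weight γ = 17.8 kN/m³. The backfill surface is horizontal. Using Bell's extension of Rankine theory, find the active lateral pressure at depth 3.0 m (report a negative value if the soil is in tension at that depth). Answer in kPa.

K_a = (1 − sin φ)/(1 + sin φ) = 0.2358.
σ_a = K_a γ z − 2c√K_a = 0.2358×17.8×3.0 − 2×22.3×0.4856 = -9.066 kPa.

-9.07 kPa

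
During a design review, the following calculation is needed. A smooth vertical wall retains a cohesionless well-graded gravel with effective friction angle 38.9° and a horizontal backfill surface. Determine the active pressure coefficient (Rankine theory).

K_a = (1 − sin φ)/(1 + sin φ) = (1 − sin 38.9°)/(1 + sin 38.9°) = 0.2285.

0.229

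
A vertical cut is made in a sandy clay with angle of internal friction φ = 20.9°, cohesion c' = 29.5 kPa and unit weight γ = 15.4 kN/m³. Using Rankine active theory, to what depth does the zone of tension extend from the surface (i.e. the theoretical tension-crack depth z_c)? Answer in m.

K_a = tan²(45° − 20.9°/2) = 0.4741; √K_a = 0.6886.
The active pressure is zero where K_a γ z = 2c√K_a, so z_c = 2c/(γ√K_a) = 2×29.5/(15.4×0.6886) = 5.564 m.

5.56 m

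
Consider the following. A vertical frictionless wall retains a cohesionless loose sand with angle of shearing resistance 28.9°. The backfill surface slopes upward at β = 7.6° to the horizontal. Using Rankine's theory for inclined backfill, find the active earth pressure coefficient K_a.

K_a = cos β · (cos β − √(cos²β − cos²φ)) / (cos β + √(cos²β − cos²φ)).
cos β = 0.9912, cos φ = 0.8755, √(cos²β − cos²φ) = 0.4648.
K_a = 0.9912 × (0.9912 − 0.4648)/(0.9912 + 0.4648) = 0.3583.

0.358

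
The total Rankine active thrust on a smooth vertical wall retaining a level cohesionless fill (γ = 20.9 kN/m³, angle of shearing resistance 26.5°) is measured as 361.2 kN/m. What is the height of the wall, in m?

9.50 m

K_a = 0.3829. P_a = ½ K_a γ H² ⇒ H = √(2P_a/(K_a γ)).
H = √(2×361.2/(0.3829×20.9)) = 9.501 m.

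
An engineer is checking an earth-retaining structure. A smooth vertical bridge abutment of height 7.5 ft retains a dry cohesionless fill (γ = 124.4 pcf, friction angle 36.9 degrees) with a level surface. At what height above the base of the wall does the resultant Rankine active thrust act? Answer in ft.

K_a = 0.2497.
The pressure distribution is triangular, so the resultant acts at H/3 above the base = 7.5/3 = 2.500 ft.

2.50 ft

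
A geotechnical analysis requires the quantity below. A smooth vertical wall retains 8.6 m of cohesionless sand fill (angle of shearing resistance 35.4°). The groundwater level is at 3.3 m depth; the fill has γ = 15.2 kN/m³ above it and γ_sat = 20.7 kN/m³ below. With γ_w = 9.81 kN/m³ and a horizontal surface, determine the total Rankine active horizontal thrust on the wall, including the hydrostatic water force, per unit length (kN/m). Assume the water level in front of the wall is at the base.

271 kN/m

K_a = tan²(45° − φ/2) = 0.2664.
γ' = 20.7 − 9.81 = 10.89 kN/m³. Depth below WT = 5.3 m.
σ'_h at WT = K_a γ d_w = 13.36 kPa; at base = 13.36 + K_a γ' × 5.3 = 28.74 kPa.
P₁ (0–3.3 m) = ½×13.36×3.3 = 22.05. P₂ (3.3–8.6 m) = ½(13.36+28.74)×5.3 = 111.6.
P_w = ½ γ_w h₂² = 0.5×9.81×5.3² = 137.8. Total = 22.05+111.6+137.8 = 271.4 kN/m.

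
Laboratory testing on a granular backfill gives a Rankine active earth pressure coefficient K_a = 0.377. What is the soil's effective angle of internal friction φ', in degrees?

26.9°

K_a = tan²(45° − φ/2) ⇒ 45° − φ/2 = arctan(√0.377) = 31.55°.
φ = 2(45° − 31.55°) = 26.90°.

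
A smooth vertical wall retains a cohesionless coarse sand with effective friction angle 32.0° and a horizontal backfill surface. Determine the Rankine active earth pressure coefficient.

0.307

K_a = tan²(45° − φ/2) = tan²(29.00°) = 0.3073.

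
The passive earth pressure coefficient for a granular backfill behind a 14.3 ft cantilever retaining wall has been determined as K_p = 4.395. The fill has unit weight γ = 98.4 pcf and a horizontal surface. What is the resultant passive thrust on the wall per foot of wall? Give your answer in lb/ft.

P = ½ K_p γ H² = 0.5 × 4.395 × 98.4 × 14.3² = 44220 lb/ft.

44200 lb/ft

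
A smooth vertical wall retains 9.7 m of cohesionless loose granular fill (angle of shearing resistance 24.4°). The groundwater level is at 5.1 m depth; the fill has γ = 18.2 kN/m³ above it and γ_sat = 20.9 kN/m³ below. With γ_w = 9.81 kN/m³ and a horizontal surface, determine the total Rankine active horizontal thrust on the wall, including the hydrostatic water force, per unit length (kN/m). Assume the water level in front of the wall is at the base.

428 kN/m

K_a = tan²(45° − φ/2) = 0.4153.
γ' = 20.9 − 9.81 = 11.09 kN/m³. Depth below WT = 4.6 m.
σ'_h at WT = K_a γ d_w = 38.55 kPa; at base = 38.55 + K_a γ' × 4.6 = 59.74 kPa.
P₁ (0–5.1 m) = ½×38.55×5.1 = 98.30. P₂ (5.1–9.7 m) = ½(38.55+59.74)×4.6 = 226.1.
P_w = ½ γ_w h₂² = 0.5×9.81×4.6² = 103.8. Total = 98.30+226.1+103.8 = 428.2 kN/m.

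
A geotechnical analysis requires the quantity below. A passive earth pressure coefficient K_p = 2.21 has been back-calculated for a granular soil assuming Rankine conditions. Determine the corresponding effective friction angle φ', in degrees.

K_p = (1+sin φ)/(1−sin φ) ⇒ sin φ = (K_p − 1)/(K_p + 1) = 0.3769.
φ = arcsin(0.3769) = 22.14°.

22.1°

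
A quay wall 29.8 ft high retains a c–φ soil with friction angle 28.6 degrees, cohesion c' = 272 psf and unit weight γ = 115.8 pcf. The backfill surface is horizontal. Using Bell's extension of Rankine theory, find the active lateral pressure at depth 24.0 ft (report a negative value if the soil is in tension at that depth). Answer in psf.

K_a = (1 − sin φ)/(1 + sin φ) = 0.3525.
σ_a = K_a γ z − 2c√K_a = 0.3525×115.8×24.0 − 2×272×0.5938 = 656.8 psf.

657 psf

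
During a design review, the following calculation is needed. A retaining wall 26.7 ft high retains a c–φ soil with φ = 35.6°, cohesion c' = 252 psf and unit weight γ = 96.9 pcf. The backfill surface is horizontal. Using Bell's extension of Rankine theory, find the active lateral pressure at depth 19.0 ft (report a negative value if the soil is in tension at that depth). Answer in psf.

K_a = (1 − sin φ)/(1 + sin φ) = 0.2641.
σ_a = K_a γ z − 2c√K_a = 0.2641×96.9×19.0 − 2×252×0.5139 = 227.3 psf.

227 psf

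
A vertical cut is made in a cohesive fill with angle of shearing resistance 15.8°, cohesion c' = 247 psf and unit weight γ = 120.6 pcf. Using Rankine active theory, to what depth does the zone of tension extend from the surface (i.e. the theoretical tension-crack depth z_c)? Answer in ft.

5.42 ft

K_a = tan²(45° − 15.8°/2) = 0.5720; √K_a = 0.7563.
The active pressure is zero where K_a γ z = 2c√K_a, so z_c = 2c/(γ√K_a) = 2×247/(120.6×0.7563) = 5.416 ft.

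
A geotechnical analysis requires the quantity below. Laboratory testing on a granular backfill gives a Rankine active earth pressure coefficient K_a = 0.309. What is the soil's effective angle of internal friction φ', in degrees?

31.9°

K_a = tan²(45° − φ/2) ⇒ 45° − φ/2 = arctan(√0.309) = 29.07°.
φ = 2(45° − 29.07°) = 31.86°.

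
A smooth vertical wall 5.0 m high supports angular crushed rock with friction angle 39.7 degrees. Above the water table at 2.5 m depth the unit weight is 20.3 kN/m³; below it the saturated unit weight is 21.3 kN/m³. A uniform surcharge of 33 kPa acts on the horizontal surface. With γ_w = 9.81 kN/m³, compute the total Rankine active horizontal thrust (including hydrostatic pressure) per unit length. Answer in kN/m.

117 kN/m

K_a = tan²(45° − φ/2) = 0.2204.
γ' = 21.3 − 9.81 = 11.49 kN/m³. h₂ = H − d_w = 2.5 m.
σ'_h: at surface K_a·q = 7.274; at WT K_a(q+γd_w) = 18.46; at base K_a(q+γd_w+γ'h₂) = 24.79 kPa.
P₁ = ½(7.274+18.46)×2.5 = 32.17; P₂ = ½(18.46+24.79)×2.5 = 54.07; P_w = ½γ_w h₂² = 30.66.
Total = 32.17+54.07+30.66 = 116.9 kN/m.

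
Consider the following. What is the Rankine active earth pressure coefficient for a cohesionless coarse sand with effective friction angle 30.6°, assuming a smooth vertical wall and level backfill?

0.325

K_a = (1 − sin φ)/(1 + sin φ) = (1 − sin 30.6°)/(1 + sin 30.6°) = 0.3253.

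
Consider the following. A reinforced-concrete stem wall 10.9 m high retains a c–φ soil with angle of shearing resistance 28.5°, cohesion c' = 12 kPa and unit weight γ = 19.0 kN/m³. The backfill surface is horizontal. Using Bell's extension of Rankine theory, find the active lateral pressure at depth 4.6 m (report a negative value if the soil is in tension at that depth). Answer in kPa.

16.7 kPa

K_a = (1 − sin φ)/(1 + sin φ) = 0.3540.
σ_a = K_a γ z − 2c√K_a = 0.3540×19.0×4.6 − 2×12×0.5949 = 16.66 kPa.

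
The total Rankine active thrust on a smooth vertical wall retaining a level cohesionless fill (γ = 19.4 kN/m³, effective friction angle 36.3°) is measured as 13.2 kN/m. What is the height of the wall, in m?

K_a = 0.2563. P_a = ½ K_a γ H² ⇒ H = √(2P_a/(K_a γ)).
H = √(2×13.2/(0.2563×19.4)) = 2.304 m.

2.30 m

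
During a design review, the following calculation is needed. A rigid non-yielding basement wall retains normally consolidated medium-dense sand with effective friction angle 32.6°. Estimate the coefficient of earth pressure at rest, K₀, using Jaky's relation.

K₀ = 1 − sin φ' = 1 − sin 32.6° = 0.4612.

0.461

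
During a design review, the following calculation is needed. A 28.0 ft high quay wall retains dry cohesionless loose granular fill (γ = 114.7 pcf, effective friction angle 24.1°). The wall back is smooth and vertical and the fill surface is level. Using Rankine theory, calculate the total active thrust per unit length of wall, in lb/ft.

18900 lb/ft

K_a = tan²(45° − φ/2) = 0.4201.
P_a = ½ K_a γ H² = 0.5 × 0.4201 × 114.7 × 28.0² = 18890 lb/ft.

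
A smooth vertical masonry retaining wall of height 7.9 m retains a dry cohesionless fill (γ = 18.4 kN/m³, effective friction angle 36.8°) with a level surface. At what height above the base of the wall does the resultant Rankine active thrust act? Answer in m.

K_a = 0.2508.
The pressure distribution is triangular, so the resultant acts at H/3 above the base = 7.9/3 = 2.633 m.

2.63 m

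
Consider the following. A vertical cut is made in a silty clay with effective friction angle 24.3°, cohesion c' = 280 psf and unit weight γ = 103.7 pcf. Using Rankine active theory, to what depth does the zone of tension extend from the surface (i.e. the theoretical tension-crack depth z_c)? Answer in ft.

K_a = tan²(45° − 24.3°/2) = 0.4169; √K_a = 0.6457.
The active pressure is zero where K_a γ z = 2c√K_a, so z_c = 2c/(γ√K_a) = 2×280/(103.7×0.6457) = 8.363 ft.

8.36 ft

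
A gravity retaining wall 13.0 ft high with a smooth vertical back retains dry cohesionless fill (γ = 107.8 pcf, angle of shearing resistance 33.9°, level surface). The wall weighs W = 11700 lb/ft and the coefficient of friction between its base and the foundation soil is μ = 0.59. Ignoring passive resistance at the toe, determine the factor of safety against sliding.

K_a = tan²(45° − 33.9°/2) = 0.2839.
P_a = ½K_aγH² = 0.5×0.2839×107.8×13.0² = 2586 lb/ft, acting at H/3 = 4.333 ft above the base.
FS_sliding = μW / P_a = 0.59×11700 / 2586 = 2.669.

2.67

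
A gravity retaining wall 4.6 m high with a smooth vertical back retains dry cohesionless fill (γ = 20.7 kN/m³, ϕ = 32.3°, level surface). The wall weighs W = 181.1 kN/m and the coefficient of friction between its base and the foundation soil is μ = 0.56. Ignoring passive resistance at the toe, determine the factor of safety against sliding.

K_a = tan²(45° − 32.3°/2) = 0.3035.
P_a = ½K_aγH² = 0.5×0.3035×20.7×4.6² = 66.46 kN/m, acting at H/3 = 1.533 m above the base.
FS_sliding = μW / P_a = 0.56×181.1 / 66.46 = 1.526.

1.53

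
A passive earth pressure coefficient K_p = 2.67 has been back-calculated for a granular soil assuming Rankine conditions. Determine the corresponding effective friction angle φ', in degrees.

K_p = (1+sin φ)/(1−sin φ) ⇒ sin φ = (K_p − 1)/(K_p + 1) = 0.4550.
φ = arcsin(0.4550) = 27.07°.

27.1°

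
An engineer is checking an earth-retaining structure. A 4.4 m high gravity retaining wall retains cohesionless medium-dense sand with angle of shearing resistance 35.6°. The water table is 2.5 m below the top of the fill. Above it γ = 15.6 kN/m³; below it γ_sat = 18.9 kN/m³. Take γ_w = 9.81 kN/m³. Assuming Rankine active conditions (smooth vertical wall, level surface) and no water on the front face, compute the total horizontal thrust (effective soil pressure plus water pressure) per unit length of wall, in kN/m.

54.5 kN/m

K_a = tan²(45° − φ/2) = 0.2641.
γ' = 18.9 − 9.81 = 9.090 kN/m³. Depth below WT = 1.9 m.
σ'_h at WT = K_a γ d_w = 10.30 kPa; at base = 10.30 + K_a γ' × 1.9 = 14.86 kPa.
P₁ (0–2.5 m) = ½×10.30×2.5 = 12.88. P₂ (2.5–4.4 m) = ½(10.30+14.86)×1.9 = 23.91.
P_w = ½ γ_w h₂² = 0.5×9.81×1.9² = 17.71. Total = 12.88+23.91+17.71 = 54.49 kN/m.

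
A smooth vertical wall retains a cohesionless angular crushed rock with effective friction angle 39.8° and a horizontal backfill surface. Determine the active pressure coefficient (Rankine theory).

K_a = tan²(45° − φ/2) = tan²(25.10°) = 0.2194.

0.219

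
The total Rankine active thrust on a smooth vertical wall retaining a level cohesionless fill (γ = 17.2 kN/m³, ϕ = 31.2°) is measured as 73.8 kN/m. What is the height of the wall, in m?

5.20 m

K_a = 0.3175. P_a = ½ K_a γ H² ⇒ H = √(2P_a/(K_a γ)).
H = √(2×73.8/(0.3175×17.2)) = 5.199 m.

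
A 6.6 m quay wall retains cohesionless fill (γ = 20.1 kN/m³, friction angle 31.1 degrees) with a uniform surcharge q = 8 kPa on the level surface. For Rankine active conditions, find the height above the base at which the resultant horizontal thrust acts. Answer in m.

K_a = 0.3188.
Triangular part P₁ = ½K_aγH² = 139.6 at H/3 = 2.200 m; rectangular part P₂ = K_a q H = 16.83 at H/2 = 3.300 m.
ȳ = (P₁·2.200 + P₂·3.300)/(P₁+P₂) = 2.318 m.

2.32 m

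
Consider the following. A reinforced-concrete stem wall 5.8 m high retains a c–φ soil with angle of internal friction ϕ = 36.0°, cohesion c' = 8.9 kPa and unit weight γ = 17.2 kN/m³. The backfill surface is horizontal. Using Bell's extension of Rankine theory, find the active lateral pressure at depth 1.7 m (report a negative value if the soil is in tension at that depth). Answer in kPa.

K_a = (1 − sin φ)/(1 + sin φ) = 0.2596.
σ_a = K_a γ z − 2c√K_a = 0.2596×17.2×1.7 − 2×8.9×0.5095 = -1.478 kPa.

-1.48 kPa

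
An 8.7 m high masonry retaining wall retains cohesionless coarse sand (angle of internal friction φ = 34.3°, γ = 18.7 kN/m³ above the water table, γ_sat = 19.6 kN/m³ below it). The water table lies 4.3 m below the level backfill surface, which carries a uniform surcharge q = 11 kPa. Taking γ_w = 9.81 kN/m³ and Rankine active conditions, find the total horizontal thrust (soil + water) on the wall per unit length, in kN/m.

295 kN/m

K_a = tan²(45° − φ/2) = 0.2792.
γ' = 19.6 − 9.81 = 9.790 kN/m³. h₂ = H − d_w = 4.4 m.
σ'_h: at surface K_a·q = 3.071; at WT K_a(q+γd_w) = 25.52; at base K_a(q+γd_w+γ'h₂) = 37.54 kPa.
P₁ = ½(3.071+25.52)×4.3 = 61.47; P₂ = ½(25.52+37.54)×4.4 = 138.7; P_w = ½γ_w h₂² = 94.96.
Total = 61.47+138.7+94.96 = 295.2 kN/m.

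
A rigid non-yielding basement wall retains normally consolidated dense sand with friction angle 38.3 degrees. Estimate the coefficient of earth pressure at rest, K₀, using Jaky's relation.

K₀ = 1 − sin φ' = 1 − sin 38.3° = 0.3802.

0.380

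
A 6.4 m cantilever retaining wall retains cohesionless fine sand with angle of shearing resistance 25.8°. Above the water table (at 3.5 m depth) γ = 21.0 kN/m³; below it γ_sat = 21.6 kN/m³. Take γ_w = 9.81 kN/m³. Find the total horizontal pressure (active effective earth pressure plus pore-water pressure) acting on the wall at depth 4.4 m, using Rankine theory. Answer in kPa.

41.9 kPa

K_a = (1 − sin φ)/(1 + sin φ) = 0.3935.
γ' = 21.6 − 9.81 = 11.79 kN/m³.
Effective vertical stress at 4.4 m: σ'_v = 21.0×3.5 + 11.79×0.900 = 84.11 kPa.
σ'_h = K_a σ'_v = 0.3935 × 84.11 = 33.10 kPa; u = γ_w × 0.900 = 8.829 kPa.
Total σ_h = 33.10 + 8.829 = 41.93 kPa.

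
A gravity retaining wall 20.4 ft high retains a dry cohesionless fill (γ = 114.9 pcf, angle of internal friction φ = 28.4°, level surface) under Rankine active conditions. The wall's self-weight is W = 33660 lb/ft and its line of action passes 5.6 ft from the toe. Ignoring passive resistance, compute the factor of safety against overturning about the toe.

K_a = tan²(45° − 28.4°/2) = 0.3554.
P_a = ½K_aγH² = 0.5×0.3554×114.9×20.4² = 8496 lb/ft, acting at H/3 = 6.800 ft above the base.
Overturning moment M_o = P_a × H/3 = 8496 × 6.800 = 57770.
Resisting moment M_r = W × 5.6 = 33660 × 5.6 = 188500.
FS_overturning = M_r/M_o = 188500/57770 = 3.263.

3.26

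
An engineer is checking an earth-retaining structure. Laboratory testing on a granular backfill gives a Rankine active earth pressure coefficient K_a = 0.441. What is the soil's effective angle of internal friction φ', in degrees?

K_a = tan²(45° − φ/2) ⇒ 45° − φ/2 = arctan(√0.441) = 33.59°.
φ = 2(45° − 33.59°) = 22.83°.

22.8°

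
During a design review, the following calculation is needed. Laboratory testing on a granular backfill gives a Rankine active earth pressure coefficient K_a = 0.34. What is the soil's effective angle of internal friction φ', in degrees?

29.5°

K_a = tan²(45° − φ/2) ⇒ 45° − φ/2 = arctan(√0.34) = 30.25°.
φ = 2(45° − 30.25°) = 29.51°.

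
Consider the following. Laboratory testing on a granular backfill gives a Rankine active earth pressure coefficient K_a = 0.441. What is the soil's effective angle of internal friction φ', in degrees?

22.8°

K_a = tan²(45° − φ/2) ⇒ 45° − φ/2 = arctan(√0.441) = 33.59°.
φ = 2(45° − 33.59°) = 22.83°.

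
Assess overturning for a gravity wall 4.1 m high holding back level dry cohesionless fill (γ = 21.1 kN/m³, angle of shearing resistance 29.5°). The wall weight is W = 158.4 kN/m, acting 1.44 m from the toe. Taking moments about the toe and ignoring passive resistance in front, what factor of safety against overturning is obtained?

2.77

K_a = tan²(45° − 29.5°/2) = 0.3401.
P_a = ½K_aγH² = 0.5×0.3401×21.1×4.1² = 60.32 kN/m, acting at H/3 = 1.367 m above the base.
Overturning moment M_o = P_a × H/3 = 60.32 × 1.367 = 82.43.
Resisting moment M_r = W × 1.44 = 158.4 × 1.44 = 228.1.
FS_overturning = M_r/M_o = 228.1/82.43 = 2.767.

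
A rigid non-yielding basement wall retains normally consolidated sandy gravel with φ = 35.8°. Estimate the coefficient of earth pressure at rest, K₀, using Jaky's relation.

0.415

K₀ = 1 − sin φ' = 1 − sin 35.8° = 0.4150.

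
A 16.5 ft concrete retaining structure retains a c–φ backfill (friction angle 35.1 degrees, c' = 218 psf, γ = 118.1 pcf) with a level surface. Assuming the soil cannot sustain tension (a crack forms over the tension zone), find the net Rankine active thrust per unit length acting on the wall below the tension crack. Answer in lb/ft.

1410 lb/ft

K_a = 0.2698; √K_a = 0.5195.
Tension-crack depth z_c = 2c/(γ√K_a) = 2×218/(118.1×0.5195) = 7.107 ft.
σ_a at base = K_a γ H − 2c√K_a = 0.2698×118.1×16.5 − 2×218×0.5195 = 299.3 psf.
P_a = ½ × 299.3 × (H − z_c) = 0.5×299.3×9.393 = 1406 lb/ft.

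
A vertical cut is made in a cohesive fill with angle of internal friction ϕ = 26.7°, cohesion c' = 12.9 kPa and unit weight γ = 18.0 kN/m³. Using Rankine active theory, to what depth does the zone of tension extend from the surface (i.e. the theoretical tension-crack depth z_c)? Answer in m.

2.33 m

K_a = tan²(45° − 26.7°/2) = 0.3800; √K_a = 0.6164.
The active pressure is zero where K_a γ z = 2c√K_a, so z_c = 2c/(γ√K_a) = 2×12.9/(18.0×0.6164) = 2.325 m.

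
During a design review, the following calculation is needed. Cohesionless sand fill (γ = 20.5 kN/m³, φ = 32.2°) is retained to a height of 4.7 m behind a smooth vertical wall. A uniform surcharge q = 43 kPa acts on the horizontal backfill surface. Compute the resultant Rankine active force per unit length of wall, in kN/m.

131 kN/m

K_a = tan²(45° − φ/2) = 0.3047.
Soil triangle: ½ K_a γ H² = 0.5×0.3047×20.5×4.7² = 69.00 kN/m.
Surcharge rectangle: K_a q H = 0.3047×43×4.7 = 61.59 kN/m.
Total = 69.00 + 61.59 = 130.6 kN/m.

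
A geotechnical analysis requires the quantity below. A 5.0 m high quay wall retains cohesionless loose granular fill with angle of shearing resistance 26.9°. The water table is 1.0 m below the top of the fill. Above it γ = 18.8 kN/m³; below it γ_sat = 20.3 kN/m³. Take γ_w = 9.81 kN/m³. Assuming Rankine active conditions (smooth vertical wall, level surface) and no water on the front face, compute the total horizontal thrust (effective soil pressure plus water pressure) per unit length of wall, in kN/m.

K_a = tan²(45° − φ/2) = 0.3770.
γ' = 20.3 − 9.81 = 10.49 kN/m³. Depth below WT = 4.0 m.
σ'_h at WT = K_a γ d_w = 7.088 kPa; at base = 7.088 + K_a γ' × 4.0 = 22.91 kPa.
P₁ (0–1.0 m) = ½×7.088×1.0 = 3.544. P₂ (1.0–5.0 m) = ½(7.088+22.91)×4.0 = 59.99.
P_w = ½ γ_w h₂² = 0.5×9.81×4.0² = 78.48. Total = 3.544+59.99+78.48 = 142.0 kN/m.

142 kN/m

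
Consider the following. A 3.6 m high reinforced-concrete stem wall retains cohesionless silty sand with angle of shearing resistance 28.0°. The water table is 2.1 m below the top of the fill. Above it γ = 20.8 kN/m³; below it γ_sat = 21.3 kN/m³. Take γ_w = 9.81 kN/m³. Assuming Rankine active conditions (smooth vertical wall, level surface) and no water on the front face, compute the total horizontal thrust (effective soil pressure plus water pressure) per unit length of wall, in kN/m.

K_a = tan²(45° − φ/2) = 0.3610.
γ' = 21.3 − 9.81 = 11.49 kN/m³. Depth below WT = 1.5 m.
σ'_h at WT = K_a γ d_w = 15.77 kPa; at base = 15.77 + K_a γ' × 1.5 = 21.99 kPa.
P₁ (0–2.1 m) = ½×15.77×2.1 = 16.56. P₂ (2.1–3.6 m) = ½(15.77+21.99)×1.5 = 28.32.
P_w = ½ γ_w h₂² = 0.5×9.81×1.5² = 11.04. Total = 16.56+28.32+11.04 = 55.92 kN/m.

55.9 kN/m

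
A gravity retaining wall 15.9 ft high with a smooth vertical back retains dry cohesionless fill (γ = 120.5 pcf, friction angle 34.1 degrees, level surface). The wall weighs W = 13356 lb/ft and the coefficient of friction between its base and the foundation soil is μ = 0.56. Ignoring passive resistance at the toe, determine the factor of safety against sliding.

1.74

K_a = tan²(45° − 34.1°/2) = 0.2815.
P_a = ½K_aγH² = 0.5×0.2815×120.5×15.9² = 4288 lb/ft, acting at H/3 = 5.300 ft above the base.
FS_sliding = μW / P_a = 0.56×13356 / 4288 = 1.744.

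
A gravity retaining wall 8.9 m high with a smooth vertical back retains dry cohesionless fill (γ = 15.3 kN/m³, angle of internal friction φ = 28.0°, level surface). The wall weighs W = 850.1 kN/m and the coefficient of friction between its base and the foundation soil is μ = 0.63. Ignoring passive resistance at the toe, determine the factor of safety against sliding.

2.45

K_a = tan²(45° − 28.0°/2) = 0.3610.
P_a = ½K_aγH² = 0.5×0.3610×15.3×8.9² = 218.8 kN/m, acting at H/3 = 2.967 m above the base.
FS_sliding = μW / P_a = 0.63×850.1 / 218.8 = 2.448.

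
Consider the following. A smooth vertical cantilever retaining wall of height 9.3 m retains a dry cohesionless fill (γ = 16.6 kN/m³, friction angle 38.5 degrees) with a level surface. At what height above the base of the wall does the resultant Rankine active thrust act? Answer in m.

K_a = 0.2327.
The pressure distribution is triangular, so the resultant acts at H/3 above the base = 9.3/3 = 3.100 m.

3.10 m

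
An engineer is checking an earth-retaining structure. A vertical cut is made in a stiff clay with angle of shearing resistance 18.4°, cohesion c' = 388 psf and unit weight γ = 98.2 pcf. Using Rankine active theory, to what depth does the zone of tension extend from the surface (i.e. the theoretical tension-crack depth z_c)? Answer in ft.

K_a = tan²(45° − 18.4°/2) = 0.5202; √K_a = 0.7212.
The active pressure is zero where K_a γ z = 2c√K_a, so z_c = 2c/(γ√K_a) = 2×388/(98.2×0.7212) = 10.96 ft.

11.0 ft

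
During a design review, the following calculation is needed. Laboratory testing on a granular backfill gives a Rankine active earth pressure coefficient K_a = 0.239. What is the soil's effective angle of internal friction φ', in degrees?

37.9°

K_a = tan²(45° − φ/2) ⇒ 45° − φ/2 = arctan(√0.239) = 26.05°.
φ = 2(45° − 26.05°) = 37.89°.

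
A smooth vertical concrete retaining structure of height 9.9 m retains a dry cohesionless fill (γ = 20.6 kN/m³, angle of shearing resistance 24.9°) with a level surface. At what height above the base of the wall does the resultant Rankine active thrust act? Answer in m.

K_a = 0.4074.
The pressure distribution is triangular, so the resultant acts at H/3 above the base = 9.9/3 = 3.300 m.

3.30 m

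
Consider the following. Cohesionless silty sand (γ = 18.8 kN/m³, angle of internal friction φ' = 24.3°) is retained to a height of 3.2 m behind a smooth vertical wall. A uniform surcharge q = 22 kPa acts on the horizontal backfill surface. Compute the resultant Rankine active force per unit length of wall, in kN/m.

69.5 kN/m

K_a = tan²(45° − φ/2) = 0.4169.
Soil triangle: ½ K_a γ H² = 0.5×0.4169×18.8×3.2² = 40.13 kN/m.
Surcharge rectangle: K_a q H = 0.4169×22×3.2 = 29.35 kN/m.
Total = 40.13 + 29.35 = 69.48 kN/m.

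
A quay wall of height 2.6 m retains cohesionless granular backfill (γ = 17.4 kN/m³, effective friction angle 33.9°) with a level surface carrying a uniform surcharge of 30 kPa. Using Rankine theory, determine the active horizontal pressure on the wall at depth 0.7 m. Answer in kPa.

12.0 kPa

K_a = (1 − sin φ)/(1 + sin φ) = 0.2839.
σ_v = γz + q = 17.4 × 0.7 + 30 = 42.18 kPa.
σ_h = K_a σ_v = 0.2839 × 42.18 = 11.98 kPa.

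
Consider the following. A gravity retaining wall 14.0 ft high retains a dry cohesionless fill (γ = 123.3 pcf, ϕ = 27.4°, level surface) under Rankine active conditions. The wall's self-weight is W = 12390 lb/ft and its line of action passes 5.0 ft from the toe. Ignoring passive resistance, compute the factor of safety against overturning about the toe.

2.97

K_a = tan²(45° − 27.4°/2) = 0.3697.
P_a = ½K_aγH² = 0.5×0.3697×123.3×14.0² = 4467 lb/ft, acting at H/3 = 4.667 ft above the base.
Overturning moment M_o = P_a × H/3 = 4467 × 4.667 = 20850.
Resisting moment M_r = W × 5.0 = 12390 × 5.0 = 61950.
FS_overturning = M_r/M_o = 61950/20850 = 2.972.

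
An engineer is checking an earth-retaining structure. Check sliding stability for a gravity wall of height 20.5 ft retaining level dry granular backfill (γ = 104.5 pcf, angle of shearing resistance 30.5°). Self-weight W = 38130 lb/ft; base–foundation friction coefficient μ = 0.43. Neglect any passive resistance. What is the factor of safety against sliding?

2.29

K_a = tan²(45° − 30.5°/2) = 0.3267.
P_a = ½K_aγH² = 0.5×0.3267×104.5×20.5² = 7173 lb/ft, acting at H/3 = 6.833 ft above the base.
FS_sliding = μW / P_a = 0.43×38130 / 7173 = 2.286.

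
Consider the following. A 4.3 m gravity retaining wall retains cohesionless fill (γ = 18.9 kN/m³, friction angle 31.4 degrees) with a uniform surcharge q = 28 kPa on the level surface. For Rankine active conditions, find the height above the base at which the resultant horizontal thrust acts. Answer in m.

1.73 m

K_a = 0.3149.
Triangular part P₁ = ½K_aγH² = 55.03 at H/3 = 1.433 m; rectangular part P₂ = K_a q H = 37.92 at H/2 = 2.150 m.
ȳ = (P₁·1.433 + P₂·2.150)/(P₁+P₂) = 1.726 m.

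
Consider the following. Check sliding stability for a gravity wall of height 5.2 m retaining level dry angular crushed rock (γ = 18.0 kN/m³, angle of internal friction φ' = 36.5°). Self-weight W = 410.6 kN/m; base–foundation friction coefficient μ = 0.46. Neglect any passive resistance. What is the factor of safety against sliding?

K_a = tan²(45° − 36.5°/2) = 0.2541.
P_a = ½K_aγH² = 0.5×0.2541×18.0×5.2² = 61.83 kN/m, acting at H/3 = 1.733 m above the base.
FS_sliding = μW / P_a = 0.46×410.6 / 61.83 = 3.055.

3.05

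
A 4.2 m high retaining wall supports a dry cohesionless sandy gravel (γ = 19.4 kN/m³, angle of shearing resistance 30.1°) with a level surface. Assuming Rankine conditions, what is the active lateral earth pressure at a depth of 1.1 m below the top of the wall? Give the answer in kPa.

K_a = (1 − sin φ)/(1 + sin φ) = 0.3320.
σ_h = K_a γ z = 0.3320 × 19.4 × 1.1 = 7.085 kPa.

7.08 kPa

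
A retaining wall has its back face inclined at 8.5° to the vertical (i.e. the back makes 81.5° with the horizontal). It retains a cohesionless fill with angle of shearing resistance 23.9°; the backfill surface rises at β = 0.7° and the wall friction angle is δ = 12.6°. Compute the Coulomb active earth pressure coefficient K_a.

0.451

K_a = sin²(α+φ) / [sin²α · sin(α−δ) · (1 + √{sin(φ+δ)sin(φ−β) / (sin(α−δ)sin(α+β))})²].
With α = 81.5°, φ = 23.9°, δ = 12.6°, β = 0.7°: K_a = 0.4506.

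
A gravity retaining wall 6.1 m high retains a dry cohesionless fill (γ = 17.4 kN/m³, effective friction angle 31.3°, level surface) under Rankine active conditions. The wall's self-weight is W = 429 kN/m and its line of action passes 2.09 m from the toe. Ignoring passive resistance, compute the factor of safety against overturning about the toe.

K_a = tan²(45° − 31.3°/2) = 0.3162.
P_a = ½K_aγH² = 0.5×0.3162×17.4×6.1² = 102.4 kN/m, acting at H/3 = 2.033 m above the base.
Overturning moment M_o = P_a × H/3 = 102.4 × 2.033 = 208.1.
Resisting moment M_r = W × 2.09 = 429 × 2.09 = 896.6.
FS_overturning = M_r/M_o = 896.6/208.1 = 4.308.

4.31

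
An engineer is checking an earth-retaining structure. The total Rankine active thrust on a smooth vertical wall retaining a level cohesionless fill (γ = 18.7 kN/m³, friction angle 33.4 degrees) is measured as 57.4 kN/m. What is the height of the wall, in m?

K_a = 0.2899. P_a = ½ K_a γ H² ⇒ H = √(2P_a/(K_a γ)).
H = √(2×57.4/(0.2899×18.7)) = 4.602 m.

4.60 m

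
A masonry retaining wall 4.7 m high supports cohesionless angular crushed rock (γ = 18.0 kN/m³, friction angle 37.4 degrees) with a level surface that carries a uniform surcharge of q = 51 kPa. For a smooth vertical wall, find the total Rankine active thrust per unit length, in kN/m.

107 kN/m

K_a = tan²(45° − φ/2) = 0.2443.
Soil triangle: ½ K_a γ H² = 0.5×0.2443×18.0×4.7² = 48.56 kN/m.
Surcharge rectangle: K_a q H = 0.2443×51×4.7 = 58.55 kN/m.
Total = 48.56 + 58.55 = 107.1 kN/m.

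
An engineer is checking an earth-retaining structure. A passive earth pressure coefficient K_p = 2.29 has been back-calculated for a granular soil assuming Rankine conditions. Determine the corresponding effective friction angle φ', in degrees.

23.1°

K_p = (1+sin φ)/(1−sin φ) ⇒ sin φ = (K_p − 1)/(K_p + 1) = 0.3921.
φ = arcsin(0.3921) = 23.09°.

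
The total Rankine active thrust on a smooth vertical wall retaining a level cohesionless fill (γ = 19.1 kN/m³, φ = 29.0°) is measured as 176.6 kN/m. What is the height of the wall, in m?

7.30 m

K_a = 0.3470. P_a = ½ K_a γ H² ⇒ H = √(2P_a/(K_a γ)).
H = √(2×176.6/(0.3470×19.1)) = 7.300 m.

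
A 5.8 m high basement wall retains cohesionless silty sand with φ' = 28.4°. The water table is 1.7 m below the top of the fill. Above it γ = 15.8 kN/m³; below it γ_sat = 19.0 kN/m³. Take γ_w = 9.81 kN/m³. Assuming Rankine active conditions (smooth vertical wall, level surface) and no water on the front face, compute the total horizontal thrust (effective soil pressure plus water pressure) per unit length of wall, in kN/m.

K_a = tan²(45° − φ/2) = 0.3554.
γ' = 19.0 − 9.81 = 9.190 kN/m³. Depth below WT = 4.1 m.
σ'_h at WT = K_a γ d_w = 9.545 kPa; at base = 9.545 + K_a γ' × 4.1 = 22.93 kPa.
P₁ (0–1.7 m) = ½×9.545×1.7 = 8.113. P₂ (1.7–5.8 m) = ½(9.545+22.93)×4.1 = 66.58.
P_w = ½ γ_w h₂² = 0.5×9.81×4.1² = 82.45. Total = 8.113+66.58+82.45 = 157.1 kN/m.

157 kN/m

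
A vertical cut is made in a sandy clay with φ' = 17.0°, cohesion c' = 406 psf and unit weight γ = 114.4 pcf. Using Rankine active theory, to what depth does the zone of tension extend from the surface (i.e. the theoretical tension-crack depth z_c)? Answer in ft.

K_a = tan²(45° − 17.0°/2) = 0.5475; √K_a = 0.7400.
The active pressure is zero where K_a γ z = 2c√K_a, so z_c = 2c/(γ√K_a) = 2×406/(114.4×0.7400) = 9.592 ft.

9.59 ft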